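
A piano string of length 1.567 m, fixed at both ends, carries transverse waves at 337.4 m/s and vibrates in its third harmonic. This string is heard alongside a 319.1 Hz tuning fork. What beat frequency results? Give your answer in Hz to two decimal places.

3.87 Hz

For a string fixed at both ends, f_n = n·v/(2L) = 3·337.4/(2·1.567) = 322.9738 Hz.
f_beat = |322.9738 − 319.1| = 3.87 Hz.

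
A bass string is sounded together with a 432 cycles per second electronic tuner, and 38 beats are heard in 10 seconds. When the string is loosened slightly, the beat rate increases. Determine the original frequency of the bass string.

Beat frequency = 38/10 = 3.8 Hz.
|f − 432| = 3.8, so the bass string was at either 428.2 Hz or 435.8 Hz.
Reducing tension lowers a string's frequency; the adjustment lowers the bass string's frequency.
The beat rate rose, so the adjustment moved the bass string further from 432 Hz — it was already below the reference.

428.2 Hz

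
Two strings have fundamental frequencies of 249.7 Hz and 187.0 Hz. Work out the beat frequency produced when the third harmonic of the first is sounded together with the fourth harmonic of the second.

1.1 Hz

Third harmonic of the first: 3·249.7 = 749.1 Hz.
Fourth harmonic of the second: 4·187.0 = 748.0 Hz.
f_beat = |749.1 − 748.0| = 1.1 Hz.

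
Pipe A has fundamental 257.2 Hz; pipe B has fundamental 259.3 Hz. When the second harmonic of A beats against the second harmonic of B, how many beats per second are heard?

4.2 Hz

Second harmonic of the first: 2·257.2 = 514.4 Hz.
Second harmonic of the second: 2·259.3 = 518.6 Hz.
f_beat = |514.4 − 518.6| = 4.2 Hz.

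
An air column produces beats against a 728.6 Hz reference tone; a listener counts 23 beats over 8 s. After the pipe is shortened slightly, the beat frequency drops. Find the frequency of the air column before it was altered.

725.725 Hz

Beat frequency = 23/8 = 2.875 Hz.
|f − 728.6| = 2.875, so the air column was at either 725.725 Hz or 731.475 Hz.
A shorter pipe has a higher fundamental; the adjustment raises the air column's frequency.
The beat rate fell, so the adjustment moved the air column toward 728.6 Hz — it must have started below the reference.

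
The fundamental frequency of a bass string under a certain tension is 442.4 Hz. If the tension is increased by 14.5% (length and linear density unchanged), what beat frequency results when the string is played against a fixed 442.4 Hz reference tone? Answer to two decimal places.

For a string, f ∝ √T, so the new frequency is 442.4·√1.145 = 473.3887 Hz.
f_beat = |473.3887 − 442.4| = 30.99 Hz.

30.99 Hz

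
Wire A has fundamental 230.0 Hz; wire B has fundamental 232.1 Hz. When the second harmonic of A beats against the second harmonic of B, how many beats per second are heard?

4.2 Hz

Second harmonic of the first: 2·230.0 = 460.0 Hz.
Second harmonic of the second: 2·232.1 = 464.2 Hz.
f_beat = |460.0 − 464.2| = 4.2 Hz.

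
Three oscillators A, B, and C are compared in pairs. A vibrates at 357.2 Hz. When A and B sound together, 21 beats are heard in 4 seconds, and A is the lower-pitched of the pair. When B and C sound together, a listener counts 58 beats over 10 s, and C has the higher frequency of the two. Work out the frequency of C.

A–B: Beat frequency = 21/4 = 5.25 Hz.
B is above A, so f_B = 357.2 + 5.25 = 362.45 Hz.
B–C: Beat frequency = 58/10 = 5.8 Hz.
C is above B, so f_C = 362.45 + 5.8 = 368.25 Hz.

368.25 Hz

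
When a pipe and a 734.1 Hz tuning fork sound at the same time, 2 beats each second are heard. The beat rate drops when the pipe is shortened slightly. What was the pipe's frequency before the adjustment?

|f − 734.1| = 2, so the pipe was at either 732.1 Hz or 736.1 Hz.
A shorter pipe has a higher fundamental; the adjustment raises the pipe's frequency.
The beat rate fell, so the adjustment moved the pipe toward 734.1 Hz — it must have started below the reference.

732.1 Hz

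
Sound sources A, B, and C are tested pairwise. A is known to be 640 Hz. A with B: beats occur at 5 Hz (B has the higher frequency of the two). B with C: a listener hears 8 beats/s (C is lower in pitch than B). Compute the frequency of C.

B is above A, so f_B = 640 + 5 = 645 Hz.
C is below B, so f_C = 645 − 8 = 637 Hz.

637 Hz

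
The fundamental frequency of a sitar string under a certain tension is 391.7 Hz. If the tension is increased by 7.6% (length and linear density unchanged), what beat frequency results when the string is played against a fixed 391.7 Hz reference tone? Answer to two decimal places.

For a string, f ∝ √T, so the new frequency is 391.7·√1.076 = 406.3121 Hz.
f_beat = |406.3121 − 391.7| = 14.61 Hz.

14.61 Hz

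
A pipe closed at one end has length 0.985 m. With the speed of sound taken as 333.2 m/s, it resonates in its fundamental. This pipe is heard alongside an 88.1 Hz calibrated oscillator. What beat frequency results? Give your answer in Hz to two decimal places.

3.53 Hz

Closed pipe (odd harmonics): f_n = n·v/(4L) = 1·333.2/(4·0.985) = 84.5685 Hz.
f_beat = |84.5685 − 88.1| = 3.53 Hz.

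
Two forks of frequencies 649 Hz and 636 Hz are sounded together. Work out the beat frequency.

13 Hz

The beat frequency equals the magnitude of the frequency difference.
|649 − 636| = 13 Hz.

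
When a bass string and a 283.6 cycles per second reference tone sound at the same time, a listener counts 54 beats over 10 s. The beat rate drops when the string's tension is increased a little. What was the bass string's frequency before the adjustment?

278.2 Hz

Beat frequency = 54/10 = 5.4 Hz.
|f − 283.6| = 5.4, so the bass string was at either 278.2 Hz or 289 Hz.
Higher tension means higher frequency; the adjustment raises the bass string's frequency.
The beat rate fell, so the adjustment moved the bass string toward 283.6 Hz — it must have started below the reference.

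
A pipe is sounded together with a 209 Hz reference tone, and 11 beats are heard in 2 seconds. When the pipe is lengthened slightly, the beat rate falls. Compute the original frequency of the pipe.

214.5 Hz

Beat frequency = 11/2 = 5.5 Hz.
|f − 209| = 5.5, so the pipe was at either 203.5 Hz or 214.5 Hz.
A longer pipe has a lower fundamental; the adjustment lowers the pipe's frequency.
The beat rate fell, so the adjustment moved the pipe toward 209 Hz — it must have started above the reference.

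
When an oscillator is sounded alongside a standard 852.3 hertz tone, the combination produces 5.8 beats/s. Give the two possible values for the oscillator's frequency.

846.5 Hz or 858.1 Hz

|f − 852.3| = 5.8, so f = 852.3 ± 5.8.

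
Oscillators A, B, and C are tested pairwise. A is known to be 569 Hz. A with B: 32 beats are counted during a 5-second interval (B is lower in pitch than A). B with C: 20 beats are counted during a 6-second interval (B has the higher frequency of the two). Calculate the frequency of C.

A–B: Beat frequency = 32/5 = 6.4 Hz.
B is below A, so f_B = 569 − 6.4 = 562.6 Hz.
B–C: Beat frequency = 20/6 = 3.3333 Hz.
C is below B, so f_C = 562.6 − 3.3333 = 559.2667 Hz.

559.2667 Hz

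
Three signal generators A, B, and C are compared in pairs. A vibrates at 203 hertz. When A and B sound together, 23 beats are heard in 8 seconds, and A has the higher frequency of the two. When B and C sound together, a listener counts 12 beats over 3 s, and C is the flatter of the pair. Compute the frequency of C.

A–B: Beat frequency = 23/8 = 2.875 Hz.
B is below A, so f_B = 203 − 2.875 = 200.125 Hz.
B–C: Beat frequency = 12/3 = 4 Hz.
C is below B, so f_C = 200.125 − 4 = 196.125 Hz.

196.125 Hz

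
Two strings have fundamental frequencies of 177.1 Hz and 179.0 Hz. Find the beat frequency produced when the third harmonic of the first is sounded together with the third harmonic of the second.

5.7 Hz

Third harmonic of the first: 3·177.1 = 531.3 Hz.
Third harmonic of the second: 3·179.0 = 537.0 Hz.
f_beat = |531.3 − 537.0| = 5.7 Hz.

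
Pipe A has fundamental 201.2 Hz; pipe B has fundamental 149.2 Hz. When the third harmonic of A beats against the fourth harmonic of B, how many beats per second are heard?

6.8 Hz

Third harmonic of the first: 3·201.2 = 603.6 Hz.
Fourth harmonic of the second: 4·149.2 = 596.8 Hz.
f_beat = |603.6 − 596.8| = 6.8 Hz.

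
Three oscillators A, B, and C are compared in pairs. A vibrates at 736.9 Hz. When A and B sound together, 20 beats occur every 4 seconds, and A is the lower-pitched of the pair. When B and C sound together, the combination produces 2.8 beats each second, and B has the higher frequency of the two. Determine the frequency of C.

A–B: Beat frequency = 20/4 = 5 Hz.
B is above A, so f_B = 736.9 + 5 = 741.9 Hz.
C is below B, so f_C = 741.9 − 2.8 = 739.1 Hz.

739.1 Hz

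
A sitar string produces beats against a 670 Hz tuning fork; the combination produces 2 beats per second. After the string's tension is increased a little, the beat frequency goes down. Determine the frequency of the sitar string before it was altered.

|f − 670| = 2, so the sitar string was at either 668 Hz or 672 Hz.
Higher tension means higher frequency; the adjustment raises the sitar string's frequency.
The beat rate fell, so the adjustment moved the sitar string toward 670 Hz — it must have started below the reference.

668 Hz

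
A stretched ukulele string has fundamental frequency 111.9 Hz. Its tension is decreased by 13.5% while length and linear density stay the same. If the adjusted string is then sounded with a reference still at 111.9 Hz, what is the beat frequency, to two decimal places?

7.83 Hz

For a string, f ∝ √T, so the new frequency is 111.9·√0.865 = 104.0730 Hz.
f_beat = |104.0730 − 111.9| = 7.83 Hz.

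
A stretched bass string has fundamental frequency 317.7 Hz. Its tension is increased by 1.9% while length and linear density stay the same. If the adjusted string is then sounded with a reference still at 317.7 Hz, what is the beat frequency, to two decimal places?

3.00 Hz

For a string, f ∝ √T, so the new frequency is 317.7·√1.019 = 320.7039 Hz.
f_beat = |320.7039 − 317.7| = 3.00 Hz.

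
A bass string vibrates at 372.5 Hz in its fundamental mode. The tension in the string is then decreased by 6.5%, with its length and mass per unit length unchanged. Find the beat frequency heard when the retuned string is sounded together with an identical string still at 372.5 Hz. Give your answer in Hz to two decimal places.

For a string, f ∝ √T, so the new frequency is 372.5·√0.935 = 360.1904 Hz.
f_beat = |360.1904 − 372.5| = 12.31 Hz.

12.31 Hz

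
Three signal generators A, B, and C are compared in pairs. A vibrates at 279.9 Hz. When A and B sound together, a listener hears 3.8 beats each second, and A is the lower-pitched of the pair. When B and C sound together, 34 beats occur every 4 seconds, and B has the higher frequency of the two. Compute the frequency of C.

275.2 Hz

B is above A, so f_B = 279.9 + 3.8 = 283.7 Hz.
B–C: Beat frequency = 34/4 = 8.5 Hz.
C is below B, so f_C = 283.7 − 8.5 = 275.2 Hz.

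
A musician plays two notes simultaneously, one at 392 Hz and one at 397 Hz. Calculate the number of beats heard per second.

The beat frequency equals the magnitude of the frequency difference.
|392 − 397| = 5 Hz.

5 Hz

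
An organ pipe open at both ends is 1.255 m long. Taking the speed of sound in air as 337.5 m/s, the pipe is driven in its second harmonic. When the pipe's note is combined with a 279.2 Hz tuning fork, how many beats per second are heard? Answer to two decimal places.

Open pipe: f_n = n·v/(2L) = 2·337.5/(2·1.255) = 268.9243 Hz.
f_beat = |268.9243 − 279.2| = 10.28 Hz.

10.28 Hz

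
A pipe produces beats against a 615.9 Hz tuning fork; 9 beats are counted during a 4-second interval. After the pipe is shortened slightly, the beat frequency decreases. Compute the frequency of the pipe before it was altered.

613.65 Hz

Beat frequency = 9/4 = 2.25 Hz.
|f − 615.9| = 2.25, so the pipe was at either 613.65 Hz or 618.15 Hz.
A shorter pipe has a higher fundamental; the adjustment raises the pipe's frequency.
The beat rate fell, so the adjustment moved the pipe toward 615.9 Hz — it must have started below the reference.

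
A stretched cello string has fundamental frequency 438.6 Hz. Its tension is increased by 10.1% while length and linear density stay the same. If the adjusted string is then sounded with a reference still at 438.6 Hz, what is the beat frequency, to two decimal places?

21.62 Hz

For a string, f ∝ √T, so the new frequency is 438.6·√1.101 = 460.2166 Hz.
f_beat = |460.2166 − 438.6| = 21.62 Hz.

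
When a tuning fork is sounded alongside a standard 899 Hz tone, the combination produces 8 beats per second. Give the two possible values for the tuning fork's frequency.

891 Hz or 907 Hz

|f − 899| = 8, so f = 899 ± 8.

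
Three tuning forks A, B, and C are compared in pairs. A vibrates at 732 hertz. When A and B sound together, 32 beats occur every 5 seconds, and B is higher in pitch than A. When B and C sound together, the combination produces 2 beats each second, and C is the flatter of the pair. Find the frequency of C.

A–B: Beat frequency = 32/5 = 6.4 Hz.
B is above A, so f_B = 732 + 6.4 = 738.4 Hz.
C is below B, so f_C = 738.4 − 2 = 736.4 Hz.

736.4 Hz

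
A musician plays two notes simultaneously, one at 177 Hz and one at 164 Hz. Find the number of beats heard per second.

f_beat = |f₁ − f₂|.
|177 − 164| = 13 Hz.

13 Hz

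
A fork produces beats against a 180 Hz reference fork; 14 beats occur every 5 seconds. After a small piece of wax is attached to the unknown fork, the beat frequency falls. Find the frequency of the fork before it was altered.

Beat frequency = 14/5 = 2.8 Hz.
|f − 180| = 2.8, so the fork was at either 177.2 Hz or 182.8 Hz.
Loading a fork with wax lowers its frequency; the adjustment lowers the fork's frequency.
The beat rate fell, so the adjustment moved the fork toward 180 Hz — it must have started above the reference.

182.8 Hz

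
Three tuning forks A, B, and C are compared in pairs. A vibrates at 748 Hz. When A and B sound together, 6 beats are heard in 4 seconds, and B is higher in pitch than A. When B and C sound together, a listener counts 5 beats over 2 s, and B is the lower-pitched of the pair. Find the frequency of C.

A–B: Beat frequency = 6/4 = 1.5 Hz.
B is above A, so f_B = 748 + 1.5 = 749.5 Hz.
B–C: Beat frequency = 5/2 = 2.5 Hz.
C is above B, so f_C = 749.5 + 2.5 = 752 Hz.

752 Hz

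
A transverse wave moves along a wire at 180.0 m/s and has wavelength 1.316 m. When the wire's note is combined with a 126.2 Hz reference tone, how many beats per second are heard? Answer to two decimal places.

10.58 Hz

Source frequency f = v/λ = 180.0/1.316 = 136.7781 Hz.
f_beat = |136.7781 − 126.2| = 10.58 Hz.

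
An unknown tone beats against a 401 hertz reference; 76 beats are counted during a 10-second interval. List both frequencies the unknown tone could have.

Beat frequency = 76/10 = 7.6 Hz.
|f − 401| = 7.6, so f = 401 ± 7.6.

393.4 Hz or 408.6 Hz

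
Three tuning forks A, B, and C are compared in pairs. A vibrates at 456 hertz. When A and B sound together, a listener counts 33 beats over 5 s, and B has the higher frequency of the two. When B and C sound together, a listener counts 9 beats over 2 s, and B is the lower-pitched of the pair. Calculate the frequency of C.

A–B: Beat frequency = 33/5 = 6.6 Hz.
B is above A, so f_B = 456 + 6.6 = 462.6 Hz.
B–C: Beat frequency = 9/2 = 4.5 Hz.
C is above B, so f_C = 462.6 + 4.5 = 467.1 Hz.

467.1 Hz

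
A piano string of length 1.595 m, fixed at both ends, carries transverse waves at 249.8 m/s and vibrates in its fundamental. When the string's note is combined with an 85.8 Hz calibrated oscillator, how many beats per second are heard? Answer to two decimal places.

7.49 Hz

For a string fixed at both ends, f_n = n·v/(2L) = 1·249.8/(2·1.595) = 78.3072 Hz.
f_beat = |78.3072 − 85.8| = 7.49 Hz.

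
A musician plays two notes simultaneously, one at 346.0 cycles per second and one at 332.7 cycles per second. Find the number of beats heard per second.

f_beat = |f₁ − f₂|.
|346.0 − 332.7| = 13.3 Hz.

13.3 Hz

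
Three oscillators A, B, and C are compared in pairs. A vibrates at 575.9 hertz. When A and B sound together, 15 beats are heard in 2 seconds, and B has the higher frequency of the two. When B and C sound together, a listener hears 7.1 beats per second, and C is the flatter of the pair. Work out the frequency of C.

A–B: Beat frequency = 15/2 = 7.5 Hz.
B is above A, so f_B = 575.9 + 7.5 = 583.4 Hz.
C is below B, so f_C = 583.4 − 7.1 = 576.3 Hz.

576.3 Hz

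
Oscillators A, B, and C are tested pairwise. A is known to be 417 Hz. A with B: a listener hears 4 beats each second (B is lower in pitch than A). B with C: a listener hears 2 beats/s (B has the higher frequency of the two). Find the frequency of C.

411 Hz

B is below A, so f_B = 417 − 4 = 413 Hz.
C is below B, so f_C = 413 − 2 = 411 Hz.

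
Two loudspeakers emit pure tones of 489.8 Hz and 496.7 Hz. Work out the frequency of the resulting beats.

Beats arise from superposition of two nearby frequencies; the beat rate is |f₁ − f₂|.
|489.8 − 496.7| = 6.9 Hz.

6.9 Hz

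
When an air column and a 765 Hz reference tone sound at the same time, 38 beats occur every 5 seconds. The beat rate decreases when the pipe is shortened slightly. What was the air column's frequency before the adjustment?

757.4 Hz

Beat frequency = 38/5 = 7.6 Hz.
|f − 765| = 7.6, so the air column was at either 757.4 Hz or 772.6 Hz.
A shorter pipe has a higher fundamental; the adjustment raises the air column's frequency.
The beat rate fell, so the adjustment moved the air column toward 765 Hz — it must have started below the reference.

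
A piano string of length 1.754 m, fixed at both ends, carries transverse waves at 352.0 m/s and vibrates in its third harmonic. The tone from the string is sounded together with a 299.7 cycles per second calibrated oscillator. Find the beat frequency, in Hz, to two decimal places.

For a string fixed at both ends, f_n = n·v/(2L) = 3·352.0/(2·1.754) = 301.0262 Hz.
f_beat = |301.0262 − 299.7| = 1.33 Hz.

1.33 Hz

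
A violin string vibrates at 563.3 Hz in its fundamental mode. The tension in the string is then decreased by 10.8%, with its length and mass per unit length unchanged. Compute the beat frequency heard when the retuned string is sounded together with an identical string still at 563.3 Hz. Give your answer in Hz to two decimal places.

31.29 Hz

For a string, f ∝ √T, so the new frequency is 563.3·√0.892 = 532.0129 Hz.
f_beat = |532.0129 − 563.3| = 31.29 Hz.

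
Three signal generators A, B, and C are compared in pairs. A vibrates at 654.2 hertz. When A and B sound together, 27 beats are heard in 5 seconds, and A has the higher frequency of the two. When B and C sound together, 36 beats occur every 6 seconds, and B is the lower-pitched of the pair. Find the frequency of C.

654.8 Hz

A–B: Beat frequency = 27/5 = 5.4 Hz.
B is below A, so f_B = 654.2 − 5.4 = 648.8 Hz.
B–C: Beat frequency = 36/6 = 6 Hz.
C is above B, so f_C = 648.8 + 6 = 654.8 Hz.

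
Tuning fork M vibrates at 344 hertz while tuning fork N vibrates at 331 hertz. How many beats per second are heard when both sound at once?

The beat frequency equals the magnitude of the frequency difference.
|344 − 331| = 13 Hz.

13 Hz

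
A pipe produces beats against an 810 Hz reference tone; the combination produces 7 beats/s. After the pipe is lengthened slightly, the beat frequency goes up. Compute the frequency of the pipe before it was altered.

|f − 810| = 7, so the pipe was at either 803 Hz or 817 Hz.
A longer pipe has a lower fundamental; the adjustment lowers the pipe's frequency.
The beat rate rose, so the adjustment moved the pipe further from 810 Hz — it was already below the reference.

803 Hz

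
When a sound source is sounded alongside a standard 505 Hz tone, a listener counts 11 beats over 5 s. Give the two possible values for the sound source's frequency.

Beat frequency = 11/5 = 2.2 Hz.
|f − 505| = 2.2, so f = 505 ± 2.2.

502.8 Hz or 507.2 Hz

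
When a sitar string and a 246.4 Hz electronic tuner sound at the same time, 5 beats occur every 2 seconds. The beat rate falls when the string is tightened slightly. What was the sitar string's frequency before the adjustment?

Beat frequency = 5/2 = 2.5 Hz.
|f − 246.4| = 2.5, so the sitar string was at either 243.9 Hz or 248.9 Hz.
Increasing tension raises a string's frequency; the adjustment raises the sitar string's frequency.
The beat rate fell, so the adjustment moved the sitar string toward 246.4 Hz — it must have started below the reference.

243.9 Hz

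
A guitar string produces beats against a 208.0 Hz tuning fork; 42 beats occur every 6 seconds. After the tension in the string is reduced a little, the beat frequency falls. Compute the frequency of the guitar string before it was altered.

Beat frequency = 42/6 = 7 Hz.
|f − 208.0| = 7, so the guitar string was at either 201 Hz or 215 Hz.
Lower tension means lower frequency; the adjustment lowers the guitar string's frequency.
The beat rate fell, so the adjustment moved the guitar string toward 208.0 Hz — it must have started above the reference.

215 Hz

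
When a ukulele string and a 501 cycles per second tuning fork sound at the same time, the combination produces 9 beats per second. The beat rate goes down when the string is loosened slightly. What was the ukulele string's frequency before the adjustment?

|f − 501| = 9, so the ukulele string was at either 492 Hz or 510 Hz.
Reducing tension lowers a string's frequency; the adjustment lowers the ukulele string's frequency.
The beat rate fell, so the adjustment moved the ukulele string toward 501 Hz — it must have started above the reference.

510 Hz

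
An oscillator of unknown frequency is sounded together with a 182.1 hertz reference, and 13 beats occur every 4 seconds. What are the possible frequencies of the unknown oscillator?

Beat frequency = 13/4 = 3.25 Hz.
|f − 182.1| = 3.25, so f = 182.1 ± 3.25.

178.85 Hz or 185.35 Hz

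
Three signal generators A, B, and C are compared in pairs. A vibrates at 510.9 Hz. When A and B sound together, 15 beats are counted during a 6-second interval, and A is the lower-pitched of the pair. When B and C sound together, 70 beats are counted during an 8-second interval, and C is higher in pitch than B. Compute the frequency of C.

A–B: Beat frequency = 15/6 = 2.5 Hz.
B is above A, so f_B = 510.9 + 2.5 = 513.4 Hz.
B–C: Beat frequency = 70/8 = 8.75 Hz.
C is above B, so f_C = 513.4 + 8.75 = 522.15 Hz.

522.15 Hz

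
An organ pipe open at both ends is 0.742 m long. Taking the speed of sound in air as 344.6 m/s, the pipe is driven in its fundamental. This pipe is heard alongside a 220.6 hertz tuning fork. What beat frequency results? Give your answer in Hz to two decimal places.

Open pipe: f_n = n·v/(2L) = 1·344.6/(2·0.742) = 232.2102 Hz.
f_beat = |232.2102 − 220.6| = 11.61 Hz.

11.61 Hz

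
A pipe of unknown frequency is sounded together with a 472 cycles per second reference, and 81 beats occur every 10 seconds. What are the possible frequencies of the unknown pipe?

463.9 Hz or 480.1 Hz

Beat frequency = 81/10 = 8.1 Hz.
|f − 472| = 8.1, so f = 472 ± 8.1.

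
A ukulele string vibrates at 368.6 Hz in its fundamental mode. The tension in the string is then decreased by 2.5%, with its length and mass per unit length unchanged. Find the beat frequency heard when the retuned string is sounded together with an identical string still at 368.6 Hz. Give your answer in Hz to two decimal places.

For a string, f ∝ √T, so the new frequency is 368.6·√0.975 = 363.9633 Hz.
f_beat = |363.9633 − 368.6| = 4.64 Hz.

4.64 Hz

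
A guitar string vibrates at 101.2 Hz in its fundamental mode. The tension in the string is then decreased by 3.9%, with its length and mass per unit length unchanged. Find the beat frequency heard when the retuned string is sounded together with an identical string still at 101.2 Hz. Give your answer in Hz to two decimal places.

For a string, f ∝ √T, so the new frequency is 101.2·√0.961 = 99.2070 Hz.
f_beat = |99.2070 − 101.2| = 1.99 Hz.

1.99 Hz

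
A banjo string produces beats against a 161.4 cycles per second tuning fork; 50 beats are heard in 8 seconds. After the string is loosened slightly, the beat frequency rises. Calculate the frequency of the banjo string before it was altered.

155.15 Hz

Beat frequency = 50/8 = 6.25 Hz.
|f − 161.4| = 6.25, so the banjo string was at either 155.15 Hz or 167.65 Hz.
Reducing tension lowers a string's frequency; the adjustment lowers the banjo string's frequency.
The beat rate rose, so the adjustment moved the banjo string further from 161.4 Hz — it was already below the reference.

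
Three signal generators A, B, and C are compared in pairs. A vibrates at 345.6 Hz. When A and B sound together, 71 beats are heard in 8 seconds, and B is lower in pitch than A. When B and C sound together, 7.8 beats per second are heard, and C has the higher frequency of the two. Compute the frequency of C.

344.525 Hz

A–B: Beat frequency = 71/8 = 8.875 Hz.
B is below A, so f_B = 345.6 − 8.875 = 336.725 Hz.
C is above B, so f_C = 336.725 + 7.8 = 344.525 Hz.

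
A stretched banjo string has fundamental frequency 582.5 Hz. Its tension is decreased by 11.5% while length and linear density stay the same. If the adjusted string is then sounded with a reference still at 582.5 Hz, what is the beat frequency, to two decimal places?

34.52 Hz

For a string, f ∝ √T, so the new frequency is 582.5·√0.885 = 547.9836 Hz.
f_beat = |547.9836 − 582.5| = 34.52 Hz.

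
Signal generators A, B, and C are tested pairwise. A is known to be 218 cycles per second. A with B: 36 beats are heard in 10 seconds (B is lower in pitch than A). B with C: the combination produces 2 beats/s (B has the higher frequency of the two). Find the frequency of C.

A–B: Beat frequency = 36/10 = 3.6 Hz.
B is below A, so f_B = 218 − 3.6 = 214.4 Hz.
C is below B, so f_C = 214.4 − 2 = 212.4 Hz.

212.4 Hz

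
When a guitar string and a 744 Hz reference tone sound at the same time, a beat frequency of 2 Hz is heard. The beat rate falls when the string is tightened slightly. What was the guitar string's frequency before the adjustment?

|f − 744| = 2, so the guitar string was at either 742 Hz or 746 Hz.
Increasing tension raises a string's frequency; the adjustment raises the guitar string's frequency.
The beat rate fell, so the adjustment moved the guitar string toward 744 Hz — it must have started below the reference.

742 Hz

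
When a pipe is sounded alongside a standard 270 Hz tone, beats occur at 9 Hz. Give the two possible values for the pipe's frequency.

261 Hz or 279 Hz

|f − 270| = 9, so f = 270 ± 9.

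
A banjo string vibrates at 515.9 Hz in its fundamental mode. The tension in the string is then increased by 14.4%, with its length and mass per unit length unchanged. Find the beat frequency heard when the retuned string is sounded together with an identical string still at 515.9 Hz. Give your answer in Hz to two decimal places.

35.90 Hz

For a string, f ∝ √T, so the new frequency is 515.9·√1.144 = 551.7960 Hz.
f_beat = |551.7960 − 515.9| = 35.90 Hz.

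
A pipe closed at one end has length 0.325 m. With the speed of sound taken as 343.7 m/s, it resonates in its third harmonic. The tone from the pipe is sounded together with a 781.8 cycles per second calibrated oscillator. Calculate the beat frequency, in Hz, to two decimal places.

Closed pipe (odd harmonics): f_n = n·v/(4L) = 3·343.7/(4·0.325) = 793.1538 Hz.
f_beat = |793.1538 − 781.8| = 11.35 Hz.

11.35 Hz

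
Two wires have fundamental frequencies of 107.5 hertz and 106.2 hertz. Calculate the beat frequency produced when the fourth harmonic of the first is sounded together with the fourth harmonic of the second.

5.2 Hz

Fourth harmonic of the first: 4·107.5 = 430.0 Hz.
Fourth harmonic of the second: 4·106.2 = 424.8 Hz.
f_beat = |430.0 − 424.8| = 5.2 Hz.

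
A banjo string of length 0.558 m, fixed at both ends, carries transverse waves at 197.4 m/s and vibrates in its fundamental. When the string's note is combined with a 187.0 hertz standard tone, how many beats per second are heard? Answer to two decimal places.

10.12 Hz

For a string fixed at both ends, f_n = n·v/(2L) = 1·197.4/(2·0.558) = 176.8817 Hz.
f_beat = |176.8817 − 187.0| = 10.12 Hz.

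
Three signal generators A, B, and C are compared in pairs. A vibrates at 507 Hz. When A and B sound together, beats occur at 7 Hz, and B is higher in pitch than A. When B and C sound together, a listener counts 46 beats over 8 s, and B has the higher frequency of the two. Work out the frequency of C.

B is above A, so f_B = 507 + 7 = 514 Hz.
B–C: Beat frequency = 46/8 = 5.75 Hz.
C is below B, so f_C = 514 − 5.75 = 508.25 Hz.

508.25 Hz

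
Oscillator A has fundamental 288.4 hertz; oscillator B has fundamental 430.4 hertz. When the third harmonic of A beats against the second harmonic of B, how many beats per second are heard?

Third harmonic of the first: 3·288.4 = 865.2 Hz.
Second harmonic of the second: 2·430.4 = 860.8 Hz.
f_beat = |865.2 − 860.8| = 4.4 Hz.

4.4 Hz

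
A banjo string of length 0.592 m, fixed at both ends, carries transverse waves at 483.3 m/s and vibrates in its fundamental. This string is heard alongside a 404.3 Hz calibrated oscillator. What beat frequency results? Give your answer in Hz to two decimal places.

3.89 Hz

For a string fixed at both ends, f_n = n·v/(2L) = 1·483.3/(2·0.592) = 408.1926 Hz.
f_beat = |408.1926 − 404.3| = 3.89 Hz.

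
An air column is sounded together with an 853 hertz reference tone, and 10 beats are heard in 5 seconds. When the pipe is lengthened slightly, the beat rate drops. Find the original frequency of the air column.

855 Hz

Beat frequency = 10/5 = 2 Hz.
|f − 853| = 2, so the air column was at either 851 Hz or 855 Hz.
A longer pipe has a lower fundamental; the adjustment lowers the air column's frequency.
The beat rate fell, so the adjustment moved the air column toward 853 Hz — it must have started above the reference.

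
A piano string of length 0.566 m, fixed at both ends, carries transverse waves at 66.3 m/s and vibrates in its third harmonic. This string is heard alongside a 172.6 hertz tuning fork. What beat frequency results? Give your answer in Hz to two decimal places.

3.11 Hz

For a string fixed at both ends, f_n = n·v/(2L) = 3·66.3/(2·0.566) = 175.7067 Hz.
f_beat = |175.7067 − 172.6| = 3.11 Hz.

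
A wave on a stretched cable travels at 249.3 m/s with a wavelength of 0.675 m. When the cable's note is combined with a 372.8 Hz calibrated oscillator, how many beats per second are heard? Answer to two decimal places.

3.47 Hz

Source frequency f = v/λ = 249.3/0.675 = 369.3333 Hz.
f_beat = |369.3333 − 372.8| = 3.47 Hz.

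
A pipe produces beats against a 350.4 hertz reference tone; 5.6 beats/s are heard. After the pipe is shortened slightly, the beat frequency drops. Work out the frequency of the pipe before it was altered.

344.8 Hz

|f − 350.4| = 5.6, so the pipe was at either 344.8 Hz or 356 Hz.
A shorter pipe has a higher fundamental; the adjustment raises the pipe's frequency.
The beat rate fell, so the adjustment moved the pipe toward 350.4 Hz — it must have started below the reference.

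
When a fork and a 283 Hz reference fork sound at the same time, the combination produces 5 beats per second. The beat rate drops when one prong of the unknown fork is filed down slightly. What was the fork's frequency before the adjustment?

|f − 283| = 5, so the fork was at either 278 Hz or 288 Hz.
Filing a prong removes mass and raises the fork's frequency; the adjustment raises the fork's frequency.
The beat rate fell, so the adjustment moved the fork toward 283 Hz — it must have started below the reference.

278 Hz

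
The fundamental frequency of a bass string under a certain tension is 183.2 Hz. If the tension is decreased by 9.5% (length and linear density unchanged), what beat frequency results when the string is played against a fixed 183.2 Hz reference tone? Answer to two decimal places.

For a string, f ∝ √T, so the new frequency is 183.2·√0.905 = 174.2809 Hz.
f_beat = |174.2809 − 183.2| = 8.92 Hz.

8.92 Hz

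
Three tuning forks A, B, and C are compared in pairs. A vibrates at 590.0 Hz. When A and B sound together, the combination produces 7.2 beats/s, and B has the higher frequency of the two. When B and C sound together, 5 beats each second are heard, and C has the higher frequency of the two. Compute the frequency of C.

602.2 Hz

B is above A, so f_B = 590.0 + 7.2 = 597.2 Hz.
C is above B, so f_C = 597.2 + 5 = 602.2 Hz.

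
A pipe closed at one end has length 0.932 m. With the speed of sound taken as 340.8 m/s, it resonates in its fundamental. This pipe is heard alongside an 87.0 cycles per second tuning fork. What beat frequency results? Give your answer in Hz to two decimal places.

Closed pipe (odd harmonics): f_n = n·v/(4L) = 1·340.8/(4·0.932) = 91.4163 Hz.
f_beat = |91.4163 − 87.0| = 4.42 Hz.

4.42 Hz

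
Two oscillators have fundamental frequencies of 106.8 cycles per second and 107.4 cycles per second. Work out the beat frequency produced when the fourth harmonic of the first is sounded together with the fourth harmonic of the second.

2.4 Hz

Fourth harmonic of the first: 4·106.8 = 427.2 Hz.
Fourth harmonic of the second: 4·107.4 = 429.6 Hz.
f_beat = |427.2 − 429.6| = 2.4 Hz.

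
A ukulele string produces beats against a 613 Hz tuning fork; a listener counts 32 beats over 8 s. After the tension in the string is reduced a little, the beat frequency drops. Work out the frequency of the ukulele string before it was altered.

Beat frequency = 32/8 = 4 Hz.
|f − 613| = 4, so the ukulele string was at either 609 Hz or 617 Hz.
Lower tension means lower frequency; the adjustment lowers the ukulele string's frequency.
The beat rate fell, so the adjustment moved the ukulele string toward 613 Hz — it must have started above the reference.

617 Hz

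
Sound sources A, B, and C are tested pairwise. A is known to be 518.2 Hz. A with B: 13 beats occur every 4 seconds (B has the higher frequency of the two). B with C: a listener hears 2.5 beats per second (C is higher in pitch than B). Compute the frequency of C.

A–B: Beat frequency = 13/4 = 3.25 Hz.
B is above A, so f_B = 518.2 + 3.25 = 521.45 Hz.
C is above B, so f_C = 521.45 + 2.5 = 523.95 Hz.

523.95 Hz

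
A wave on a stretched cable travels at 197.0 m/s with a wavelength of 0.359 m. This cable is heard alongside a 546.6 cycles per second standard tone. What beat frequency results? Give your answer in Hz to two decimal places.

Source frequency f = v/λ = 197.0/0.359 = 548.7465 Hz.
f_beat = |548.7465 − 546.6| = 2.15 Hz.

2.15 Hz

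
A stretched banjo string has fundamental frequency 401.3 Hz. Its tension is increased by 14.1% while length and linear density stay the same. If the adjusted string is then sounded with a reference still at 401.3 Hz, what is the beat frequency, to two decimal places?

27.36 Hz

For a string, f ∝ √T, so the new frequency is 401.3·√1.141 = 428.6590 Hz.
f_beat = |428.6590 − 401.3| = 27.36 Hz.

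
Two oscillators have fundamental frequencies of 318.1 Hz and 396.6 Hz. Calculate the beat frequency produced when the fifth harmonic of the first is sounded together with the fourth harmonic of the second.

Fifth harmonic of the first: 5·318.1 = 1590.5 Hz.
Fourth harmonic of the second: 4·396.6 = 1586.4 Hz.
f_beat = |1590.5 − 1586.4| = 4.1 Hz.

4.1 Hz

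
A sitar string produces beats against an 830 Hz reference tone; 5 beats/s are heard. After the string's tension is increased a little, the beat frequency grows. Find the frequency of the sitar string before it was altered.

835 Hz

|f − 830| = 5, so the sitar string was at either 825 Hz or 835 Hz.
Higher tension means higher frequency; the adjustment raises the sitar string's frequency.
The beat rate rose, so the adjustment moved the sitar string further from 830 Hz — it was already above the reference.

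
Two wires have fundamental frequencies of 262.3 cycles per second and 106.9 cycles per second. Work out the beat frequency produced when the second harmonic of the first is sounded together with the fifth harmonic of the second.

9.9 Hz

Second harmonic of the first: 2·262.3 = 524.6 Hz.
Fifth harmonic of the second: 5·106.9 = 534.5 Hz.
f_beat = |524.6 − 534.5| = 9.9 Hz.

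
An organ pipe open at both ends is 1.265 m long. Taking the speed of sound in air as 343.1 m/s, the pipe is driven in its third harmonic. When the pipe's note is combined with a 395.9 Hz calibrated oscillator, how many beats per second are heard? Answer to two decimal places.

10.94 Hz

Open pipe: f_n = n·v/(2L) = 3·343.1/(2·1.265) = 406.8379 Hz.
f_beat = |406.8379 − 395.9| = 10.94 Hz.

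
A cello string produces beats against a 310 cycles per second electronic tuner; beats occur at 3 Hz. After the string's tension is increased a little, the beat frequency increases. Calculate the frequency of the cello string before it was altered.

313 Hz

|f − 310| = 3, so the cello string was at either 307 Hz or 313 Hz.
Higher tension means higher frequency; the adjustment raises the cello string's frequency.
The beat rate rose, so the adjustment moved the cello string further from 310 Hz — it was already above the reference.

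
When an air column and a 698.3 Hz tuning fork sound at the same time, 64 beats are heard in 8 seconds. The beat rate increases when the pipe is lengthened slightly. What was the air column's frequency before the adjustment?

690.3 Hz

Beat frequency = 64/8 = 8 Hz.
|f − 698.3| = 8, so the air column was at either 690.3 Hz or 706.3 Hz.
A longer pipe has a lower fundamental; the adjustment lowers the air column's frequency.
The beat rate rose, so the adjustment moved the air column further from 698.3 Hz — it was already below the reference.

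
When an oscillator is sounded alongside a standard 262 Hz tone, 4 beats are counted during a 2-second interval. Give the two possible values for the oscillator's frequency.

Beat frequency = 4/2 = 2 Hz.
|f − 262| = 2, so f = 262 ± 2.

260 Hz or 264 Hz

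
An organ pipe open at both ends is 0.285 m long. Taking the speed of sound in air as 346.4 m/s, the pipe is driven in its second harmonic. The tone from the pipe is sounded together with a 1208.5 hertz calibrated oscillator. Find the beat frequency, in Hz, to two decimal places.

6.94 Hz

Open pipe: f_n = n·v/(2L) = 2·346.4/(2·0.285) = 1215.4386 Hz.
f_beat = |1215.4386 − 1208.5| = 6.94 Hz.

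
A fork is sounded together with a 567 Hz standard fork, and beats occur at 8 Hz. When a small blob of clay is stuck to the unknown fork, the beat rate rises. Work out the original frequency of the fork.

559 Hz

|f − 567| = 8, so the fork was at either 559 Hz or 575 Hz.
Adding mass to a fork lowers its frequency; the adjustment lowers the fork's frequency.
The beat rate rose, so the adjustment moved the fork further from 567 Hz — it was already below the reference.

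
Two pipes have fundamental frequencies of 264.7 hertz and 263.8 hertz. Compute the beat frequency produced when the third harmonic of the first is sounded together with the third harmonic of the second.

Third harmonic of the first: 3·264.7 = 794.1 Hz.
Third harmonic of the second: 3·263.8 = 791.4 Hz.
f_beat = |794.1 − 791.4| = 2.7 Hz.

2.7 Hz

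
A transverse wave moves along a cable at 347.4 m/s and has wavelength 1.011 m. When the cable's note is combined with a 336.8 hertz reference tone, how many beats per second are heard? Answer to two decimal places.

6.82 Hz

Source frequency f = v/λ = 347.4/1.011 = 343.6202 Hz.
f_beat = |343.6202 − 336.8| = 6.82 Hz.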